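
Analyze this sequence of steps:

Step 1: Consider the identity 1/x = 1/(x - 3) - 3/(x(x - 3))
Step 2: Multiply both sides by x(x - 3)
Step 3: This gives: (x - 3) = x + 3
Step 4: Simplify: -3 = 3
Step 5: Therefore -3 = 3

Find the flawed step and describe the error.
Step 3: This gives: (x - 3) = x + 3

Step 3 makes a sign error when clearing denominators. Multiplying -3/(x(x - 3)) by x(x - 3) gives -3, not +3. The correct result is (x - 3) = x - 3, which is trivially true, not (x - 3) = x + 3. (Step 1 is a valid identity: 1/(x - 3) - 3/(x(x - 3)) = (x - 3)/(x(x - 3)) = 1/x.)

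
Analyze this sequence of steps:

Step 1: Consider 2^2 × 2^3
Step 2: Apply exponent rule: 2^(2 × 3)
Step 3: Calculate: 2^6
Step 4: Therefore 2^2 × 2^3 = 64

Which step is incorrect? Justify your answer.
Step 2: Apply exponent rule: 2^(2 × 3)

Step 2 incorrectly states that a^b × a^c = a^(b×c). The correct rule is a^b × a^c = a^(b+c). The actual value is 2^2 × 2^3 = 2^5 = 32, not 2^6 = 64.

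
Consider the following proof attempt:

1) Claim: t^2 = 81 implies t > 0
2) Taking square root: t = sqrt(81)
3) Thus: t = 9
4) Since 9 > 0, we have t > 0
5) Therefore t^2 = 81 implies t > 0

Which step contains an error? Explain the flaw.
Step 2: Taking square root: t = sqrt(81)

Step 2 takes the square root and assumes the positive root only. The equation t^2 = 81 actually has two solutions: t = 9 and t = -9. The proof silently assumes t > 0 without justification, then uses this assumption to conclude t > 0, which is circular. The counterexample t = -9 shows the claim is false.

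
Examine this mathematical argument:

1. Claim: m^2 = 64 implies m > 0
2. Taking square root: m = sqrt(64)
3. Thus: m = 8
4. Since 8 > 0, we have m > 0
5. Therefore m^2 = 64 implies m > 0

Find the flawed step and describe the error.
Step 2: Taking square root: m = sqrt(64)

Step 2 takes the square root and assumes the positive root only. The equation m^2 = 64 actually has two solutions: m = 8 and m = -8. The proof silently assumes m > 0 without justification, then uses this assumption to conclude m > 0, which is circular. The counterexample m = -8 shows the claim is false.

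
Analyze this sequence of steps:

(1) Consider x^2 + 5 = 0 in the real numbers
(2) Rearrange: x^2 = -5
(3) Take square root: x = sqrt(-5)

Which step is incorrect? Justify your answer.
Step 3: Take square root: x = sqrt(-5)

Step 3 takes the square root of -5, which is negative. In the real number system, the square root of a negative number is undefined. The equation x^2 + 5 = 0 has no real solutions. Square roots of negative numbers only exist in the complex numbers.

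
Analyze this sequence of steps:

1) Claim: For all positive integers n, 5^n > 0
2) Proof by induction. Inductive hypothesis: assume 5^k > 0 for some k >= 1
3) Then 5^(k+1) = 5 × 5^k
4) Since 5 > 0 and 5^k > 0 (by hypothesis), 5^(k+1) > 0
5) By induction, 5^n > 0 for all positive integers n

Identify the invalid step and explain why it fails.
Step 5: By induction, 5^n > 0 for all positive integers n

Step 5 concludes the proof by induction, but no base case was ever established. A valid induction proof requires: (1) a base case proving 5^1 > 0, and (2) an inductive step showing IF 5^k > 0 THEN 5^(k+1) > 0. Steps 2-4 correctly establish the inductive step, but without the base case the conclusion in step 5 does not follow.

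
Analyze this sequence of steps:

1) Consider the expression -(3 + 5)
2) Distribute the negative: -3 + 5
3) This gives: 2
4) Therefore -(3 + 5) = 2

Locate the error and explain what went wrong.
Step 2: Distribute the negative: -3 + 5

Step 2 incorrectly distributes the negative sign. The correct distribution is -(3 + 5) = -3 - 5 = -8. The negative must be applied to both terms, not just the first. The error treats -(3 + 5) as -3 + 5, which equals 2 instead of -8.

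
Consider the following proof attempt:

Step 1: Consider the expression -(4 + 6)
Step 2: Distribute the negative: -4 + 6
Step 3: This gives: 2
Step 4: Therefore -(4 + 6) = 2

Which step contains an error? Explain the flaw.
Step 2: Distribute the negative: -4 + 6

Step 2 incorrectly distributes the negative sign. The correct distribution is -(4 + 6) = -4 - 6 = -10. The negative must be applied to both terms, not just the first. The error treats -(4 + 6) as -4 + 6, which equals 2 instead of -10.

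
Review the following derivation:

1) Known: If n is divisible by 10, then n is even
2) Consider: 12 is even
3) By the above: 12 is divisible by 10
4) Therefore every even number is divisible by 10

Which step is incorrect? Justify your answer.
Step 3: By the above: 12 is divisible by 10

Step 3 commits the fallacy of affirming the consequent. The known fact 'divisible by 10 → even' does NOT imply 'even → divisible by 10'. That would be the converse, which is false. For example, 12 is even but 12 ÷ 10 = 1.20, which is not an integer.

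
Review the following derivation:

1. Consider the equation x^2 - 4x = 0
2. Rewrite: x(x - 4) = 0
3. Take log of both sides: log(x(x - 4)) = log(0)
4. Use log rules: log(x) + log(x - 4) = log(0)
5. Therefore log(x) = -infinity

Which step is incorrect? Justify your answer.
Step 3: Take log of both sides: log(x(x - 4)) = log(0)

Step 3 takes the logarithm of both sides, resulting in log(0) on the right side. The logarithm is only defined for positive numbers; log(0) is undefined (approaches negative infinity). This operation is invalid.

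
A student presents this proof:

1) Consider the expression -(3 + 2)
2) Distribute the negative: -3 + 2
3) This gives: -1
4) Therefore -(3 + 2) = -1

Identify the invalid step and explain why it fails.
Step 2: Distribute the negative: -3 + 2

Step 2 incorrectly distributes the negative sign. The correct distribution is -(3 + 2) = -3 - 2 = -5. The negative must be applied to both terms, not just the first. The error treats -(3 + 2) as -3 + 2, which equals -1 instead of -5.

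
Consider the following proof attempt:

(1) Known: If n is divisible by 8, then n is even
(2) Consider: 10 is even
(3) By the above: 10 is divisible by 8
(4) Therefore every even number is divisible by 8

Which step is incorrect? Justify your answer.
Step 3: By the above: 10 is divisible by 8

Step 3 commits the fallacy of affirming the consequent. The known fact 'divisible by 8 → even' does NOT imply 'even → divisible by 8'. That would be the converse, which is false. For example, 10 is even but 10 ÷ 8 = 1.25, which is not an integer.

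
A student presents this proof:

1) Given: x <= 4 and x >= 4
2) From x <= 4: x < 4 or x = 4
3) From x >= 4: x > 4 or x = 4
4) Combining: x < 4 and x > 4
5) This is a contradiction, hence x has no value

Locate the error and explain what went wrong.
Step 4: Combining: x < 4 and x > 4

Step 4 incorrectly combines the conditions. From x <= 4 and x >= 4, the intersection is x = 4. The error treats the 'or' cases as 'and' requirements. The correct conclusion is that x = 4 is the unique solution, not that no solution exists.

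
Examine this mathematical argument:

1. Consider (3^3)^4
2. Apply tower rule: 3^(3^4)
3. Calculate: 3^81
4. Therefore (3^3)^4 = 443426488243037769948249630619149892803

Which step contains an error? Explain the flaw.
Step 2: Apply tower rule: 3^(3^4)

Step 2 incorrectly states that (a^b)^c = a^(b^c). The correct rule is (a^b)^c = a^(b×c). The actual value is (3^3)^4 = 3^12 = 531441, not 3^81 = 443426488243037769948249630619149892803.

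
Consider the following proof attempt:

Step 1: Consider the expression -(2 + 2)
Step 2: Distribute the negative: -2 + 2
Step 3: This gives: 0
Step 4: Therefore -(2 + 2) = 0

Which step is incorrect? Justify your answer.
Step 2: Distribute the negative: -2 + 2

Step 2 incorrectly distributes the negative sign. The correct distribution is -(2 + 2) = -2 - 2 = -4. The negative must be applied to both terms, not just the first. The error treats -(2 + 2) as -2 + 2, which equals 0 instead of -4.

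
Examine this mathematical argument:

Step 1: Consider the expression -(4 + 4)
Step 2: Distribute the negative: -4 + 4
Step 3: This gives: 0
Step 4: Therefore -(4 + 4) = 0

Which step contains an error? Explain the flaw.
Step 2: Distribute the negative: -4 + 4

Step 2 incorrectly distributes the negative sign. The correct distribution is -(4 + 4) = -4 - 4 = -8. The negative must be applied to both terms, not just the first. The error treats -(4 + 4) as -4 + 4, which equals 0 instead of -8.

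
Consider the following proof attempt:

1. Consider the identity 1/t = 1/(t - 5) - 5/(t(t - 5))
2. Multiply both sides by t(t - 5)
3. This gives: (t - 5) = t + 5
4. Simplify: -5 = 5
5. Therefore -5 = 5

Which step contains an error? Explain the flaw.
Step 3: This gives: (t - 5) = t + 5

Step 3 makes a sign error when clearing denominators. Multiplying -5/(t(t - 5)) by t(t - 5) gives -5, not +5. The correct result is (t - 5) = t - 5, which is trivially true, not (t - 5) = t + 5. (Step 1 is a valid identity: 1/(t - 5) - 5/(t(t - 5)) = (t - 5)/(t(t - 5)) = 1/t.)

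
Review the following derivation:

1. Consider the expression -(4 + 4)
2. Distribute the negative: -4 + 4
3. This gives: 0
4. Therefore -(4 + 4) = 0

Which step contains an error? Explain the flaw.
Step 2: Distribute the negative: -4 + 4

Step 2 incorrectly distributes the negative sign. The correct distribution is -(4 + 4) = -4 - 4 = -8. The negative must be applied to both terms, not just the first. The error treats -(4 + 4) as -4 + 4, which equals 0 instead of -8.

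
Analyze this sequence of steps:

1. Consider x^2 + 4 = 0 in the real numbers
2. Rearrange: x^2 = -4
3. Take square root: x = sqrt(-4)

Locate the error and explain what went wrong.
Step 3: Take square root: x = sqrt(-4)

Step 3 takes the square root of -4, which is negative. In the real number system, the square root of a negative number is undefined. The equation x^2 + 4 = 0 has no real solutions. Square roots of negative numbers only exist in the complex numbers.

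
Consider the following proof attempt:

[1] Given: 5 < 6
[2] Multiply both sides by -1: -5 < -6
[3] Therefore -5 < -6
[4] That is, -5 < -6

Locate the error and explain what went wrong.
Step 2: Multiply both sides by -1: -5 < -6

Step 2 multiplies both sides by -1 but fails to reverse the inequality sign. When multiplying (or dividing) an inequality by a negative number, the direction must be reversed. Since 5 < 6, we should get -5 > -6, i.e., -5 > -6.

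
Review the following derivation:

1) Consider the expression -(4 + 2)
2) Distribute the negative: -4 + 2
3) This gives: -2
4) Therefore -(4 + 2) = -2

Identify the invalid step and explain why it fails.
Step 2: Distribute the negative: -4 + 2

Step 2 incorrectly distributes the negative sign. The correct distribution is -(4 + 2) = -4 - 2 = -6. The negative must be applied to both terms, not just the first. The error treats -(4 + 2) as -4 + 2, which equals -2 instead of -6.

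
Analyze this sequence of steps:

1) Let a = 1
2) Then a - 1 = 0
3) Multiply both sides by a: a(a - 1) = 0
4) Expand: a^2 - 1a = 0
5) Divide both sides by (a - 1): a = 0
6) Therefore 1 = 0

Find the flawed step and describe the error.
Step 5: Divide both sides by (a - 1): a = 0

Step 5 divides both sides by (a - 1). However, since a = 1, we have (a - 1) = 0. Division by zero is undefined, making this step invalid.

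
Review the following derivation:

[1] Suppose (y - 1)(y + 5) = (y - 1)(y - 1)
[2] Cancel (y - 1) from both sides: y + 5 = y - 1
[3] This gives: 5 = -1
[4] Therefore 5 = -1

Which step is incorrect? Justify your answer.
Step 2: Cancel (y - 1) from both sides: y + 5 = y - 1

Step 2 cancels (y - 1) from both sides. This is only valid if (y - 1) ≠ 0, i.e., y ≠ 1. When y = 1, both sides equal zero regardless of the other factors. The correct approach requires considering y = 1 as a separate case.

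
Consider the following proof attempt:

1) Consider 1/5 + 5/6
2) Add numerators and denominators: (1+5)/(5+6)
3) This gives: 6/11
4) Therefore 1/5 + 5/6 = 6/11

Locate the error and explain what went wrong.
Step 2: Add numerators and denominators: (1+5)/(5+6)

Step 2 incorrectly adds fractions by separately adding numerators and denominators. This is wrong. The correct method requires a common denominator: 1/5 + 5/6 = (1×6 + 5×5)/(5×6) = 31/30 = 31/30. The method used gives 6/11, which is different.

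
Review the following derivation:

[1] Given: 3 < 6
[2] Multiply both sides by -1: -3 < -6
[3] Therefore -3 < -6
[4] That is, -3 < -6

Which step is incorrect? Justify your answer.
Step 2: Multiply both sides by -1: -3 < -6

Step 2 multiplies both sides by -1 but fails to reverse the inequality sign. When multiplying (or dividing) an inequality by a negative number, the direction must be reversed. Since 3 < 6, we should get -3 > -6, i.e., -3 > -6.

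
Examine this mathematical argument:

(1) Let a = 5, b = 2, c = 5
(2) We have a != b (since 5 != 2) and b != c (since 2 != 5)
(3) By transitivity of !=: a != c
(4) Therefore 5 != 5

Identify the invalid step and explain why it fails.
Step 3: By transitivity of !=: a != c

Step 3 incorrectly applies transitivity to the '!=' relation. Transitivity states: if a R b and b R c, then a R c. However, '!=' is not transitive. Counterexample: 5 != 2 and 2 != 5, but 5 = 5 (both equal 5). Transitivity holds for relations like <, <=, =, but not for !=.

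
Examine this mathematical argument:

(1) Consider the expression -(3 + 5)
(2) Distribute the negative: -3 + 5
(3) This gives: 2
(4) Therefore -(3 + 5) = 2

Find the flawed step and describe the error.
Step 2: Distribute the negative: -3 + 5

Step 2 incorrectly distributes the negative sign. The correct distribution is -(3 + 5) = -3 - 5 = -8. The negative must be applied to both terms, not just the first. The error treats -(3 + 5) as -3 + 5, which equals 2 instead of -8.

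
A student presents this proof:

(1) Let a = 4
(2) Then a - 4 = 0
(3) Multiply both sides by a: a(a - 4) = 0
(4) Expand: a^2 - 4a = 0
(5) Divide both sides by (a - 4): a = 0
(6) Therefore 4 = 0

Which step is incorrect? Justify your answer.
Step 5: Divide both sides by (a - 4): a = 0

Step 5 divides both sides by (a - 4). However, since a = 4, we have (a - 4) = 0. Division by zero is undefined, making this step invalid.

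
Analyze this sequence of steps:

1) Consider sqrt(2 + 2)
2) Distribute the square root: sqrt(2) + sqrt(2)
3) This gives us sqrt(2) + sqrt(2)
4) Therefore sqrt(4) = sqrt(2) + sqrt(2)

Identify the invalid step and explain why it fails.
Step 2: Distribute the square root: sqrt(2) + sqrt(2)

Step 2 incorrectly 'distributes' the square root over addition. The square root function does not distribute: sqrt(a + b) ≠ sqrt(a) + sqrt(b). In fact, sqrt(2 + 2) = sqrt(4) ≈ 2.0000, while sqrt(2) + sqrt(2) ≈ 2.8284.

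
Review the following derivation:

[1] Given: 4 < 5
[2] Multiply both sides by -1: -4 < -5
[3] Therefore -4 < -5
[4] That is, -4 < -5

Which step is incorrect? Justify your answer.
Step 2: Multiply both sides by -1: -4 < -5

Step 2 multiplies both sides by -1 but fails to reverse the inequality sign. When multiplying (or dividing) an inequality by a negative number, the direction must be reversed. Since 4 < 5, we should get -4 > -5, i.e., -4 > -5.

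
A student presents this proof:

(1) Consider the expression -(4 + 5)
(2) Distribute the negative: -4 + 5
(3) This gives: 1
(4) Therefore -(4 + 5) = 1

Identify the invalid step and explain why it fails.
Step 2: Distribute the negative: -4 + 5

Step 2 incorrectly distributes the negative sign. The correct distribution is -(4 + 5) = -4 - 5 = -9. The negative must be applied to both terms, not just the first. The error treats -(4 + 5) as -4 + 5, which equals 1 instead of -9.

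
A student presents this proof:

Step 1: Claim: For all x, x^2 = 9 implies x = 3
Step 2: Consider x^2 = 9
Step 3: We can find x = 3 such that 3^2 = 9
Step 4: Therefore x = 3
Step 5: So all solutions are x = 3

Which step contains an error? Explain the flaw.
Step 4: Therefore x = 3

Step 4 incorrectly concludes that x = 3 is the only solution. The proof shows that x = 3 is A solution (existence), but does not show it is the ONLY solution (uniqueness). In fact, x = -3 is also a solution since (-3)^2 = 9. Finding one solution doesn't prove there are no others.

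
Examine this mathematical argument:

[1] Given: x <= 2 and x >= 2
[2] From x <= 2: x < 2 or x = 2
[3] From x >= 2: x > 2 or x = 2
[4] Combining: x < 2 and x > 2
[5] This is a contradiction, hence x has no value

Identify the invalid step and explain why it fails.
Step 4: Combining: x < 2 and x > 2

Step 4 incorrectly combines the conditions. From x <= 2 and x >= 2, the intersection is x = 2. The error treats the 'or' cases as 'and' requirements. The correct conclusion is that x = 2 is the unique solution, not that no solution exists.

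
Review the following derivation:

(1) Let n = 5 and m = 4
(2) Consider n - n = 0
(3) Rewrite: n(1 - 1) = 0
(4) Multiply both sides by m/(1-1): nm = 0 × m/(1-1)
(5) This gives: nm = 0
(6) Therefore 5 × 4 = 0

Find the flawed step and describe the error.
Step 4: Multiply both sides by m/(1-1): nm = 0 × m/(1-1)

Step 4 multiplies both sides by m/(1-1). However, 1-1 = 0, so this is multiplication by m/0, which is undefined. We cannot multiply by an undefined expression.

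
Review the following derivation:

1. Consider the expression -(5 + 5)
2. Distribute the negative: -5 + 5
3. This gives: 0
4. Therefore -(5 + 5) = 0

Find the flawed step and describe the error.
Step 2: Distribute the negative: -5 + 5

Step 2 incorrectly distributes the negative sign. The correct distribution is -(5 + 5) = -5 - 5 = -10. The negative must be applied to both terms, not just the first. The error treats -(5 + 5) as -5 + 5, which equals 0 instead of -10.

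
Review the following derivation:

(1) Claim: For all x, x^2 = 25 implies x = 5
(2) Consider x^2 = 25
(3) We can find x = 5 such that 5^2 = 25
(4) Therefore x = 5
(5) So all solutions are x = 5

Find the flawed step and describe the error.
Step 4: Therefore x = 5

Step 4 incorrectly concludes that x = 5 is the only solution. The proof shows that x = 5 is A solution (existence), but does not show it is the ONLY solution (uniqueness). In fact, x = -5 is also a solution since (-5)^2 = 25. Finding one solution doesn't prove there are no others.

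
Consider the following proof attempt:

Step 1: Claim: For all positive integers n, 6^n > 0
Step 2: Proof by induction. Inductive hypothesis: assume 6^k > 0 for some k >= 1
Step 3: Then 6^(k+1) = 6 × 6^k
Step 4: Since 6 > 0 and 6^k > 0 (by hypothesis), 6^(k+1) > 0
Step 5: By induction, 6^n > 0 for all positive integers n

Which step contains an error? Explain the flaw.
Step 5: By induction, 6^n > 0 for all positive integers n

Step 5 concludes the proof by induction, but no base case was ever established. A valid induction proof requires: (1) a base case proving 6^1 > 0, and (2) an inductive step showing IF 6^k > 0 THEN 6^(k+1) > 0. Steps 2-4 correctly establish the inductive step, but without the base case the conclusion in step 5 does not follow.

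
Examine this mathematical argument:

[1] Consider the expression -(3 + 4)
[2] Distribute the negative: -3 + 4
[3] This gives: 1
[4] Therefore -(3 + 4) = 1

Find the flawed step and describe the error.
Step 2: Distribute the negative: -3 + 4

Step 2 incorrectly distributes the negative sign. The correct distribution is -(3 + 4) = -3 - 4 = -7. The negative must be applied to both terms, not just the first. The error treats -(3 + 4) as -3 + 4, which equals 1 instead of -7.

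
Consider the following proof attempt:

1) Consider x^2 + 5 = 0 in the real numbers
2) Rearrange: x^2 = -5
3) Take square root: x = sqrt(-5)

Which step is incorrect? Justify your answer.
Step 3: Take square root: x = sqrt(-5)

Step 3 takes the square root of -5, which is negative. In the real number system, the square root of a negative number is undefined. The equation x^2 + 5 = 0 has no real solutions. Square roots of negative numbers only exist in the complex numbers.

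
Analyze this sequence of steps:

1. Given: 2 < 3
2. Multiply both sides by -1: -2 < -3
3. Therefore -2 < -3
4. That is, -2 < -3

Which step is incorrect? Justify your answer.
Step 2: Multiply both sides by -1: -2 < -3

Step 2 multiplies both sides by -1 but fails to reverse the inequality sign. When multiplying (or dividing) an inequality by a negative number, the direction must be reversed. Since 2 < 3, we should get -2 > -3, i.e., -2 > -3.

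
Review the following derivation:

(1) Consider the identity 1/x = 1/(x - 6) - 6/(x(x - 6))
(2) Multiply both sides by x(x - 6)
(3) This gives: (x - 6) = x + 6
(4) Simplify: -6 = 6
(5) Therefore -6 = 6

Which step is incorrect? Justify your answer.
Step 3: This gives: (x - 6) = x + 6

Step 3 makes a sign error when clearing denominators. Multiplying -6/(x(x - 6)) by x(x - 6) gives -6, not +6. The correct result is (x - 6) = x - 6, which is trivially true, not (x - 6) = x + 6. (Step 1 is a valid identity: 1/(x - 6) - 6/(x(x - 6)) = (x - 6)/(x(x - 6)) = 1/x.)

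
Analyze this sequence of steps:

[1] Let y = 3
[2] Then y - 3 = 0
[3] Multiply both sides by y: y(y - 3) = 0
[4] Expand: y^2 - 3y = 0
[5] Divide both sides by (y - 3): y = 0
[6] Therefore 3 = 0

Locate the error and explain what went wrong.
Step 5: Divide both sides by (y - 3): y = 0

Step 5 divides both sides by (y - 3). However, since y = 3, we have (y - 3) = 0. Division by zero is undefined, making this step invalid.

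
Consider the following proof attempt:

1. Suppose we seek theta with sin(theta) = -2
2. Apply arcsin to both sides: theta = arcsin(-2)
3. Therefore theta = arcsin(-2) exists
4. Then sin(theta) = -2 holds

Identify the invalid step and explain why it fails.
Step 2: Apply arcsin to both sides: theta = arcsin(-2)

Step 2 applies arcsin to -2. However, arcsin(x) is only defined for x in [-1, 1] because sin(theta) can only produce values in that range. Since |-2| > 1, arcsin(-2) is undefined. There is no angle whose sine equals -2.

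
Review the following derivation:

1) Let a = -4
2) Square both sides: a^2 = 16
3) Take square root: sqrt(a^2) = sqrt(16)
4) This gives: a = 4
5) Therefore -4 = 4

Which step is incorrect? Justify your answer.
Step 4: This gives: a = 4

Step 4 incorrectly states that sqrt(a^2) = a. The correct identity is sqrt(a^2) = |a|. Since a = -4 < 0, we have sqrt(a^2) = |-4| = 4, not a = -4.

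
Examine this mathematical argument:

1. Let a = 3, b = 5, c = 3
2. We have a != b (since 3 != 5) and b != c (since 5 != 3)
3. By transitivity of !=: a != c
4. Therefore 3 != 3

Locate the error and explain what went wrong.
Step 3: By transitivity of !=: a != c

Step 3 incorrectly applies transitivity to the '!=' relation. Transitivity states: if a R b and b R c, then a R c. However, '!=' is not transitive. Counterexample: 3 != 5 and 5 != 3, but 3 = 3 (both equal 3). Transitivity holds for relations like <, <=, =, but not for !=.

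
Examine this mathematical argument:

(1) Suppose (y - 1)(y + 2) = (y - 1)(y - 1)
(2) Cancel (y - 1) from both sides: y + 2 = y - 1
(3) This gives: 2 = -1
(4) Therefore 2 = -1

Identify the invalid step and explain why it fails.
Step 2: Cancel (y - 1) from both sides: y + 2 = y - 1

Step 2 cancels (y - 1) from both sides. This is only valid if (y - 1) ≠ 0, i.e., y ≠ 1. When y = 1, both sides equal zero regardless of the other factors. The correct approach requires considering y = 1 as a separate case.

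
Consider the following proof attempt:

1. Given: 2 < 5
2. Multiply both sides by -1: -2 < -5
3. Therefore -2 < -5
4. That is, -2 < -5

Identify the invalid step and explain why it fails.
Step 2: Multiply both sides by -1: -2 < -5

Step 2 multiplies both sides by -1 but fails to reverse the inequality sign. When multiplying (or dividing) an inequality by a negative number, the direction must be reversed. Since 2 < 5, we should get -2 > -5, i.e., -2 > -5.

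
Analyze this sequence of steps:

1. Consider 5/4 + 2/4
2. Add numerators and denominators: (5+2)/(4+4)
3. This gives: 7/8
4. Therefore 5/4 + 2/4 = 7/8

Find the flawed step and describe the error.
Step 2: Add numerators and denominators: (5+2)/(4+4)

Step 2 incorrectly adds fractions by separately adding numerators and denominators. This is wrong. The correct method requires a common denominator: 5/4 + 2/4 = (5×4 + 2×4)/(4×4) = 28/16 = 7/4. The method used gives 7/8, which is different.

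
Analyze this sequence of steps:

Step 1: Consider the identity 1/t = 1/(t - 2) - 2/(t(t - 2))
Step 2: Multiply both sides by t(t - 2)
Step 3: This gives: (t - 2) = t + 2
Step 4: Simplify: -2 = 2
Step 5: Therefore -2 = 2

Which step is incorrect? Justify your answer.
Step 3: This gives: (t - 2) = t + 2

Step 3 makes a sign error when clearing denominators. Multiplying -2/(t(t - 2)) by t(t - 2) gives -2, not +2. The correct result is (t - 2) = t - 2, which is trivially true, not (t - 2) = t + 2. (Step 1 is a valid identity: 1/(t - 2) - 2/(t(t - 2)) = (t - 2)/(t(t - 2)) = 1/t.)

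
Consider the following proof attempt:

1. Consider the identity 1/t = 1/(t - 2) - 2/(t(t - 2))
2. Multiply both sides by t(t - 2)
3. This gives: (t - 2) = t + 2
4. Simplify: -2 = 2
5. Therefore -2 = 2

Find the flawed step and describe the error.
Step 3: This gives: (t - 2) = t + 2

Step 3 makes a sign error when clearing denominators. Multiplying -2/(t(t - 2)) by t(t - 2) gives -2, not +2. The correct result is (t - 2) = t - 2, which is trivially true, not (t - 2) = t + 2. (Step 1 is a valid identity: 1/(t - 2) - 2/(t(t - 2)) = (t - 2)/(t(t - 2)) = 1/t.)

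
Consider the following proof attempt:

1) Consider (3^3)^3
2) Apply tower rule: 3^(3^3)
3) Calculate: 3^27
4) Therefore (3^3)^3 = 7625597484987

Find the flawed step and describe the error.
Step 2: Apply tower rule: 3^(3^3)

Step 2 incorrectly states that (a^b)^c = a^(b^c). The correct rule is (a^b)^c = a^(b×c). The actual value is (3^3)^3 = 3^9 = 19683, not 3^27 = 7625597484987.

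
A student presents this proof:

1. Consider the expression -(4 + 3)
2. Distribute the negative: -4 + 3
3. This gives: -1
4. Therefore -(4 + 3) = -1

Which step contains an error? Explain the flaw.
Step 2: Distribute the negative: -4 + 3

Step 2 incorrectly distributes the negative sign. The correct distribution is -(4 + 3) = -4 - 3 = -7. The negative must be applied to both terms, not just the first. The error treats -(4 + 3) as -4 + 3, which equals -1 instead of -7.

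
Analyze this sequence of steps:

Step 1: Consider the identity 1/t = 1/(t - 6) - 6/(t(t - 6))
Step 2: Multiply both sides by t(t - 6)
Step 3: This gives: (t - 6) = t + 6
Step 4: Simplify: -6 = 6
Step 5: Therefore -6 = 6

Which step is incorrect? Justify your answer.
Step 3: This gives: (t - 6) = t + 6

Step 3 makes a sign error when clearing denominators. Multiplying -6/(t(t - 6)) by t(t - 6) gives -6, not +6. The correct result is (t - 6) = t - 6, which is trivially true, not (t - 6) = t + 6. (Step 1 is a valid identity: 1/(t - 6) - 6/(t(t - 6)) = (t - 6)/(t(t - 6)) = 1/t.)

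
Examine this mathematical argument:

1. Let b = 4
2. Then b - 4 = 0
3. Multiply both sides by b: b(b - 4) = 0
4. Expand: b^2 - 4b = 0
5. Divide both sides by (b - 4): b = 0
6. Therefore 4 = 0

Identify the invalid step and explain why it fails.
Step 5: Divide both sides by (b - 4): b = 0

Step 5 divides both sides by (b - 4). However, since b = 4, we have (b - 4) = 0. Division by zero is undefined, making this step invalid.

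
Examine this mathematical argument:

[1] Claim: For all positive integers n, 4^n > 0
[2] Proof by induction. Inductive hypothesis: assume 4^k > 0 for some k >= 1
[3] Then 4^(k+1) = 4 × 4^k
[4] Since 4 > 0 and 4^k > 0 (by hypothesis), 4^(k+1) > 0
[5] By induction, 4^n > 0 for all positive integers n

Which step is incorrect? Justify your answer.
Step 5: By induction, 4^n > 0 for all positive integers n

Step 5 concludes the proof by induction, but no base case was ever established. A valid induction proof requires: (1) a base case proving 4^1 > 0, and (2) an inductive step showing IF 4^k > 0 THEN 4^(k+1) > 0. Steps 2-4 correctly establish the inductive step, but without the base case the conclusion in step 5 does not follow.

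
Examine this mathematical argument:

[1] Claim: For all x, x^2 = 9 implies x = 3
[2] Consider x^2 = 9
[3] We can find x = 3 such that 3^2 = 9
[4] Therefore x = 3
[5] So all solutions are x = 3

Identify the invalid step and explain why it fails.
Step 4: Therefore x = 3

Step 4 incorrectly concludes that x = 3 is the only solution. The proof shows that x = 3 is A solution (existence), but does not show it is the ONLY solution (uniqueness). In fact, x = -3 is also a solution since (-3)^2 = 9. Finding one solution doesn't prove there are no others.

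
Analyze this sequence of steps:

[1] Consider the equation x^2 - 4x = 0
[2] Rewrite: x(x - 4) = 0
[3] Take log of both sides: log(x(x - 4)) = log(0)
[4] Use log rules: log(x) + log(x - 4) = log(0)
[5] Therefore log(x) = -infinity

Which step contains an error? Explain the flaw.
Step 3: Take log of both sides: log(x(x - 4)) = log(0)

Step 3 takes the logarithm of both sides, resulting in log(0) on the right side. The logarithm is only defined for positive numbers; log(0) is undefined (approaches negative infinity). This operation is invalid.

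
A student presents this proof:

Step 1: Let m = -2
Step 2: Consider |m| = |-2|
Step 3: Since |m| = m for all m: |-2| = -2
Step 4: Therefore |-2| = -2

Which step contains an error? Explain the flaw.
Step 3: Since |m| = m for all m: |-2| = -2

Step 3 incorrectly states that |m| = m for all m. The correct definition is |m| = m when m >= 0, and |m| = -m when m < 0. Since -2 < 0, we have |-2| = -(-2) = 2, not -2.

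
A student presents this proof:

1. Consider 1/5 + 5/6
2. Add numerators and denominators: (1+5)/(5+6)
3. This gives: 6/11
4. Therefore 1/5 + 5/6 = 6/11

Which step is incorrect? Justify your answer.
Step 2: Add numerators and denominators: (1+5)/(5+6)

Step 2 incorrectly adds fractions by separately adding numerators and denominators. This is wrong. The correct method requires a common denominator: 1/5 + 5/6 = (1×6 + 5×5)/(5×6) = 31/30 = 31/30. The method used gives 6/11, which is different.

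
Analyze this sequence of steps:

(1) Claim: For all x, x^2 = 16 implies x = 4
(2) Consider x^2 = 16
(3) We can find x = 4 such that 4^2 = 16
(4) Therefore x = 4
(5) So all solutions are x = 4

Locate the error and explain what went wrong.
Step 4: Therefore x = 4

Step 4 incorrectly concludes that x = 4 is the only solution. The proof shows that x = 4 is A solution (existence), but does not show it is the ONLY solution (uniqueness). In fact, x = -4 is also a solution since (-4)^2 = 16. Finding one solution doesn't prove there are no others.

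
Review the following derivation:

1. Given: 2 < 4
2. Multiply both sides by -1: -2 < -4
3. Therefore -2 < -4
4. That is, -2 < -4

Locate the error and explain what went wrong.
Step 2: Multiply both sides by -1: -2 < -4

Step 2 multiplies both sides by -1 but fails to reverse the inequality sign. When multiplying (or dividing) an inequality by a negative number, the direction must be reversed. Since 2 < 4, we should get -2 > -4, i.e., -2 > -4.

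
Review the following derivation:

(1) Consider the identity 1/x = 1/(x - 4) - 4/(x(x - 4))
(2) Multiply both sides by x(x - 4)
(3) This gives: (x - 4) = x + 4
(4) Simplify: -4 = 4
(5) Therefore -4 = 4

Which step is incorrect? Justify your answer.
Step 3: This gives: (x - 4) = x + 4

Step 3 makes a sign error when clearing denominators. Multiplying -4/(x(x - 4)) by x(x - 4) gives -4, not +4. The correct result is (x - 4) = x - 4, which is trivially true, not (x - 4) = x + 4. (Step 1 is a valid identity: 1/(x - 4) - 4/(x(x - 4)) = (x - 4)/(x(x - 4)) = 1/x.)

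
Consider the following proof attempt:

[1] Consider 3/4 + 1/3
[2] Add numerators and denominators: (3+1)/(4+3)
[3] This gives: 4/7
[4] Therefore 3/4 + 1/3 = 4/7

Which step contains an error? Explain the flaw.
Step 2: Add numerators and denominators: (3+1)/(4+3)

Step 2 incorrectly adds fractions by separately adding numerators and denominators. This is wrong. The correct method requires a common denominator: 3/4 + 1/3 = (3×3 + 1×4)/(4×3) = 13/12 = 13/12. The method used gives 4/7, which is different.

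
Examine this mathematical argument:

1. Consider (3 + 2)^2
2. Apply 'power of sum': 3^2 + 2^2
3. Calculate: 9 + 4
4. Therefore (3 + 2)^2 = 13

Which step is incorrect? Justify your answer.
Step 2: Apply 'power of sum': 3^2 + 2^2

Step 2 incorrectly applies a non-existent rule '(a+b)^n = a^n + b^n'. This is false in general. The correct expansion uses the binomial theorem. The actual value is (3 + 2)^2 = 5^2 = 25, not 13.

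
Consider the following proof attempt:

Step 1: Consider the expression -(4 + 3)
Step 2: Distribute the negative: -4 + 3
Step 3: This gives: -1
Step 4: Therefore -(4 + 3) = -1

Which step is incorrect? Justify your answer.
Step 2: Distribute the negative: -4 + 3

Step 2 incorrectly distributes the negative sign. The correct distribution is -(4 + 3) = -4 - 3 = -7. The negative must be applied to both terms, not just the first. The error treats -(4 + 3) as -4 + 3, which equals -1 instead of -7.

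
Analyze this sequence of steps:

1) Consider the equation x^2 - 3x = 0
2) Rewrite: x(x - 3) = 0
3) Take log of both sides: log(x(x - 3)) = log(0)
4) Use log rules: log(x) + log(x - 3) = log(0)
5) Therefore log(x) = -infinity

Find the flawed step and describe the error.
Step 3: Take log of both sides: log(x(x - 3)) = log(0)

Step 3 takes the logarithm of both sides, resulting in log(0) on the right side. The logarithm is only defined for positive numbers; log(0) is undefined (approaches negative infinity). This operation is invalid.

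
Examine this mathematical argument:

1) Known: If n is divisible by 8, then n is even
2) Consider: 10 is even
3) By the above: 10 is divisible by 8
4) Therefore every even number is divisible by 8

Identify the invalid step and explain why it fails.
Step 3: By the above: 10 is divisible by 8

Step 3 commits the fallacy of affirming the consequent. The known fact 'divisible by 8 → even' does NOT imply 'even → divisible by 8'. That would be the converse, which is false. For example, 10 is even but 10 ÷ 8 = 1.25, which is not an integer.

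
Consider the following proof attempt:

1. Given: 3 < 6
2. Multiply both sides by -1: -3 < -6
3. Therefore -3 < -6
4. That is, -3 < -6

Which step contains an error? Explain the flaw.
Step 2: Multiply both sides by -1: -3 < -6

Step 2 multiplies both sides by -1 but fails to reverse the inequality sign. When multiplying (or dividing) an inequality by a negative number, the direction must be reversed. Since 3 < 6, we should get -3 > -6, i.e., -3 > -6.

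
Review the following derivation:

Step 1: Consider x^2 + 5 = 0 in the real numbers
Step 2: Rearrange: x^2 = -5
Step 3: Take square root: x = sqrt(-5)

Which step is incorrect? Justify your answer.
Step 3: Take square root: x = sqrt(-5)

Step 3 takes the square root of -5, which is negative. In the real number system, the square root of a negative number is undefined. The equation x^2 + 5 = 0 has no real solutions. Square roots of negative numbers only exist in the complex numbers.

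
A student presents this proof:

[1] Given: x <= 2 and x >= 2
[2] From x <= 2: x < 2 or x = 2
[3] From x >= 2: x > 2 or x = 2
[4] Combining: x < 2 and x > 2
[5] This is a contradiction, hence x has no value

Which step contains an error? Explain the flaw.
Step 4: Combining: x < 2 and x > 2

Step 4 incorrectly combines the conditions. From x <= 2 and x >= 2, the intersection is x = 2. The error treats the 'or' cases as 'and' requirements. The correct conclusion is that x = 2 is the unique solution, not that no solution exists.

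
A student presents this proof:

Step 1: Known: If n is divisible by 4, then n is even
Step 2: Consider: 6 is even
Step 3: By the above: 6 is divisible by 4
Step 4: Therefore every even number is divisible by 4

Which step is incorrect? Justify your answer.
Step 3: By the above: 6 is divisible by 4

Step 3 commits the fallacy of affirming the consequent. The known fact 'divisible by 4 → even' does NOT imply 'even → divisible by 4'. That would be the converse, which is false. For example, 6 is even but 6 ÷ 4 = 1.50, which is not an integer.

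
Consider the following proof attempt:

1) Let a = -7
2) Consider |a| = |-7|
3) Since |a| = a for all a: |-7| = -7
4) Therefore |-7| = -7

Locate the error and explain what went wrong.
Step 3: Since |a| = a for all a: |-7| = -7

Step 3 incorrectly states that |a| = a for all a. The correct definition is |a| = a when a >= 0, and |a| = -a when a < 0. Since -7 < 0, we have |-7| = -(-7) = 7, not -7.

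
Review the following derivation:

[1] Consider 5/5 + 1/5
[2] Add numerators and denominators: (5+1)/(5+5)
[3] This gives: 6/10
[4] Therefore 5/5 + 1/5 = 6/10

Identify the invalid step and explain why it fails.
Step 2: Add numerators and denominators: (5+1)/(5+5)

Step 2 incorrectly adds fractions by separately adding numerators and denominators. This is wrong. The correct method requires a common denominator: 5/5 + 1/5 = (5×5 + 1×5)/(5×5) = 30/25 = 6/5. The method used gives 6/10, which is different.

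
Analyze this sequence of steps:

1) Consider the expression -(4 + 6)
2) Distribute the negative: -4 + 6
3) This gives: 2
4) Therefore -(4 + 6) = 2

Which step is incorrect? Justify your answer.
Step 2: Distribute the negative: -4 + 6

Step 2 incorrectly distributes the negative sign. The correct distribution is -(4 + 6) = -4 - 6 = -10. The negative must be applied to both terms, not just the first. The error treats -(4 + 6) as -4 + 6, which equals 2 instead of -10.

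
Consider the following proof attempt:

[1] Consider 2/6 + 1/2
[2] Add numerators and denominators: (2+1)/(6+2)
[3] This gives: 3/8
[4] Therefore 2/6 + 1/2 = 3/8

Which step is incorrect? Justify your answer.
Step 2: Add numerators and denominators: (2+1)/(6+2)

Step 2 incorrectly adds fractions by separately adding numerators and denominators. This is wrong. The correct method requires a common denominator: 2/6 + 1/2 = (2×2 + 1×6)/(6×2) = 10/12 = 5/6. The method used gives 3/8, which is different.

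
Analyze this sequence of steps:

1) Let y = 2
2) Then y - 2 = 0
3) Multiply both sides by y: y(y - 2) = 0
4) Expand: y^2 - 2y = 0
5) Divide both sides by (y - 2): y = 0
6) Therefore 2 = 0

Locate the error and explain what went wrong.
Step 5: Divide both sides by (y - 2): y = 0

Step 5 divides both sides by (y - 2). However, since y = 2, we have (y - 2) = 0. Division by zero is undefined, making this step invalid.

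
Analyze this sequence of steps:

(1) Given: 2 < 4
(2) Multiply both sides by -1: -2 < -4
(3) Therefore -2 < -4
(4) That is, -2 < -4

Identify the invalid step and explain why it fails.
Step 2: Multiply both sides by -1: -2 < -4

Step 2 multiplies both sides by -1 but fails to reverse the inequality sign. When multiplying (or dividing) an inequality by a negative number, the direction must be reversed. Since 2 < 4, we should get -2 > -4, i.e., -2 > -4.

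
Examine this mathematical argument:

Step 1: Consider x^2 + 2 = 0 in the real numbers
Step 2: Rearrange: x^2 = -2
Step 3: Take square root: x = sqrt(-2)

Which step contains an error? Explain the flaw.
Step 3: Take square root: x = sqrt(-2)

Step 3 takes the square root of -2, which is negative. In the real number system, the square root of a negative number is undefined. The equation x^2 + 2 = 0 has no real solutions. Square roots of negative numbers only exist in the complex numbers.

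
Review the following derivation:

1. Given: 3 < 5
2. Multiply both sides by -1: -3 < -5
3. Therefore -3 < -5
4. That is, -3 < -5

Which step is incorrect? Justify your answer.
Step 2: Multiply both sides by -1: -3 < -5

Step 2 multiplies both sides by -1 but fails to reverse the inequality sign. When multiplying (or dividing) an inequality by a negative number, the direction must be reversed. Since 3 < 5, we should get -3 > -5, i.e., -3 > -5.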